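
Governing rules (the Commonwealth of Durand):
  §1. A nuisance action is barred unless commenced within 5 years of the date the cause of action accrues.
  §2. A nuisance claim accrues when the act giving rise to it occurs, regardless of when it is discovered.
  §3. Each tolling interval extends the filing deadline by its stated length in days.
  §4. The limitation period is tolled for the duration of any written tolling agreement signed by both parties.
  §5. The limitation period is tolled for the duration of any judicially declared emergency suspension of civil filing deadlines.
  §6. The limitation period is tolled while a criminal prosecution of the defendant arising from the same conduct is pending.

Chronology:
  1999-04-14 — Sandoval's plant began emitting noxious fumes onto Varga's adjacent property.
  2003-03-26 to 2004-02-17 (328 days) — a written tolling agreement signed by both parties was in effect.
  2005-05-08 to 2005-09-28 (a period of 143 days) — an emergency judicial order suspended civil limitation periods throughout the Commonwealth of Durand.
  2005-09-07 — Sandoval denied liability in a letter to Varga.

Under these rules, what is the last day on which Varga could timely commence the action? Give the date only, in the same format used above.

The limitation period began to run on 1999-04-14.
Adding the 5 years base period to 1999-04-14 gives a deadline of 2004-04-14, before any tolling.
The period was tolled for 328 days by the written tolling agreement (2003-03-26 to 2004-02-17), pushing the deadline to 2005-03-08.
By the time the emergency suspension of filing deadlines began on 2005-05-08, the limitation period had already expired on 2005-03-08; that interval cannot revive it.
None of the other events listed affects the running of the period under the stated rules.

2005-03-08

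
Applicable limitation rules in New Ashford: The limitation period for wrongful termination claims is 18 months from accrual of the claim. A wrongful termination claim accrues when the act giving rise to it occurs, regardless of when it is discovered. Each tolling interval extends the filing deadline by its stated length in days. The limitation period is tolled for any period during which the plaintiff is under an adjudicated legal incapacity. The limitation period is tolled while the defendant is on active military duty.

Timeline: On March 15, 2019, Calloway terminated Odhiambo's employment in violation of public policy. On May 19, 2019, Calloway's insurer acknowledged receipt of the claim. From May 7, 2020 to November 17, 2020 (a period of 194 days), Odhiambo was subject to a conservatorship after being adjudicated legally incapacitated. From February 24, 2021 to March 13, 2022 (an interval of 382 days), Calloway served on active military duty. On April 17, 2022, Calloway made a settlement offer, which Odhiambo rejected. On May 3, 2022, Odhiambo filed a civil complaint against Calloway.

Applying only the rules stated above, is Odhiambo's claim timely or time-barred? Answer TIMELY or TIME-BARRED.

TIME-BARRED

The claim accrued on March 15, 2019, the date of the act.
The untolled deadline — 18 months after March 15, 2019 — is September 15, 2020.
The period was tolled for 194 days by the plaintiff's legal incapacity (May 7, 2020 to November 17, 2020), pushing the deadline to March 28, 2021.
Because the defendant's active military service ran from February 24, 2021 to March 13, 2022, the deadline is extended by 382 days to April 14, 2022.
None of the other events listed affects the running of the period under the stated rules.
Odhiambo filed on May 3, 2022, after the April 14, 2022 deadline, so the action is time-barred.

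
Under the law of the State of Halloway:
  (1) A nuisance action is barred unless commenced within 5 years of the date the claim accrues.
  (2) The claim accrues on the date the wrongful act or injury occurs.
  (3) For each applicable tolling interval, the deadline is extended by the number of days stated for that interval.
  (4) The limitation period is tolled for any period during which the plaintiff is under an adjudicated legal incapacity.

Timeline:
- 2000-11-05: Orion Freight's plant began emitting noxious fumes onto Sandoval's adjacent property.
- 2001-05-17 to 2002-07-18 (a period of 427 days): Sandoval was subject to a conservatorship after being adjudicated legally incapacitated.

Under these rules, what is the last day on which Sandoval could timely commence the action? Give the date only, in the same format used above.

The claim accrued on 2000-11-05, the date of the act.
The untolled deadline — 5 years after 2000-11-05 — is 2005-11-05.
The plaintiff's legal incapacity from 2001-05-17 to 2002-07-18 tolled the period for 427 days, extending the deadline to 2007-01-06.

2007-01-06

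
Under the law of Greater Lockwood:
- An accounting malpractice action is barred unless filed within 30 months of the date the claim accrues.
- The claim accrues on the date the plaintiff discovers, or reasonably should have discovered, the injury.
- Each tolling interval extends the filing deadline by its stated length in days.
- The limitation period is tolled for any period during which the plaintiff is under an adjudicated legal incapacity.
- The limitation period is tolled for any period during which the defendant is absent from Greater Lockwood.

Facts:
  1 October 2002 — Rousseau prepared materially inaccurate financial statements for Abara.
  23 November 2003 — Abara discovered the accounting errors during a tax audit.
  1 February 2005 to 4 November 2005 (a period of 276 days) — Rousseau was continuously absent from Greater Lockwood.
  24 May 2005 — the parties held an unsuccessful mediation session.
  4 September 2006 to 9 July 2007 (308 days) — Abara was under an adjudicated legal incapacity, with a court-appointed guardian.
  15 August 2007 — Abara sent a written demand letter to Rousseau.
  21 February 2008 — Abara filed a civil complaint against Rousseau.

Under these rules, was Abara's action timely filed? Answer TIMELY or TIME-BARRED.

TIME-BARRED

Accrual is tied to discovery, so the period began on 23 November 2003 rather than on 1 October 2002 when the act occurred.
Adding the 30 months base period to 23 November 2003 gives a deadline of 23 May 2006, before any tolling.
The defendant's absence from the jurisdiction from 1 February 2005 to 4 November 2005 tolled the period for 276 days, extending the deadline to 23 February 2007.
The plaintiff's legal incapacity from 4 September 2006 to 9 July 2007 tolled the period for 308 days, extending the deadline to 28 December 2007.
Nothing else in the chronology tolls or restarts the period.
Abara filed on 21 February 2008, after the 28 December 2007 deadline, so the action is time-barred.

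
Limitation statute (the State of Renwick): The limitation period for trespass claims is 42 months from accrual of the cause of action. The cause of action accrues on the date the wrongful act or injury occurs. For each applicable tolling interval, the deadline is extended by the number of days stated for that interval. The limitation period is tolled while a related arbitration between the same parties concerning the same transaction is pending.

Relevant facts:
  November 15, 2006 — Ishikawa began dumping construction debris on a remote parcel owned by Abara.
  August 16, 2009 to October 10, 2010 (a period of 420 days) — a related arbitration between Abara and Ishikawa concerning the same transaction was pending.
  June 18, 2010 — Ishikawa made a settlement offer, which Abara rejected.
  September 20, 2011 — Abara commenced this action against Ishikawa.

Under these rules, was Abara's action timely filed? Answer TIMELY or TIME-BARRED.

TIME-BARRED

The limitation period began to run on November 15, 2006.
The untolled deadline — 42 months after November 15, 2006 — is May 15, 2010.
Because the pending related arbitration ran from August 16, 2009 to October 10, 2010, the deadline is extended by 420 days to July 9, 2011.
The other events in the timeline have no effect on the limitation period under the stated rules.
Abara filed on September 20, 2011, after the July 9, 2011 deadline, so the action is time-barred.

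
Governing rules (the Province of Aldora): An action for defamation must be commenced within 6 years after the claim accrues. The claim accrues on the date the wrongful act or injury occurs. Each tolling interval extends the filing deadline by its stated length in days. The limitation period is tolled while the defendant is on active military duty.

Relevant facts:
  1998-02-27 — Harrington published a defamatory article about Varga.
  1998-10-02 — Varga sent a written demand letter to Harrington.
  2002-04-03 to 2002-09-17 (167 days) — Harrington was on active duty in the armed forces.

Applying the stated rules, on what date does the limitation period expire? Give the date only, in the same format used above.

The limitation period began to run on 1998-02-27.
The untolled deadline — 6 years after 1998-02-27 — is 2004-02-27.
The defendant's active military service from 2002-04-03 to 2002-09-17 tolled the period for 167 days, extending the deadline to 2004-08-12.
None of the other events listed affects the running of the period under the stated rules.

2004-08-12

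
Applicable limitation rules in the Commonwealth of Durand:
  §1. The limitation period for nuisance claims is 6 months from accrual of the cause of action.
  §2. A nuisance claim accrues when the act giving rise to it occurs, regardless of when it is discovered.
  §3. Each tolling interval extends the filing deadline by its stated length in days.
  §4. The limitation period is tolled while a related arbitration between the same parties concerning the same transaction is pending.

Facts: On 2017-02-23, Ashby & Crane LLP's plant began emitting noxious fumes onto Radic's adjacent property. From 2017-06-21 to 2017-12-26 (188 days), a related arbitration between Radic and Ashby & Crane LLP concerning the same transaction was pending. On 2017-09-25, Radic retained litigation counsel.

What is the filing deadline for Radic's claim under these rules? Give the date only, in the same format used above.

The cause of action accrued on 2017-02-23, the date of the act.
Adding the 6 months base period to 2017-02-23 gives a deadline of 2017-08-23, before any tolling.
Because the pending related arbitration ran from 2017-06-21 to 2017-12-26, the deadline is extended by 188 days to 2018-02-27.
None of the other events listed affects the running of the period under the stated rules.

2018-02-27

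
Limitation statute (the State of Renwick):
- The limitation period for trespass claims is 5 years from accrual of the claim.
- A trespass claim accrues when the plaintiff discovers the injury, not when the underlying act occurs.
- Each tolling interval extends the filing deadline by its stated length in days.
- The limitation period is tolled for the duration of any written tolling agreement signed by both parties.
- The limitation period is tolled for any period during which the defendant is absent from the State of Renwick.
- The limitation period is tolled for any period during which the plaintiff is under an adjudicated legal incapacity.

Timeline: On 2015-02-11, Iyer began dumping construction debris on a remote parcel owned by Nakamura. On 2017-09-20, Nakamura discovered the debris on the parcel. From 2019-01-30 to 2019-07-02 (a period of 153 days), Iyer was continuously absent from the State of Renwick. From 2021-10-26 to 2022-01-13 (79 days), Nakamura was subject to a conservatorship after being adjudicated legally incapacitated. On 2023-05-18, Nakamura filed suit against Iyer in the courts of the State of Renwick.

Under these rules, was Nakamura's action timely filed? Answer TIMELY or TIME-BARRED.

The claim did not accrue until Nakamura discovered the injury on 2017-09-20; the 2015-02-11 act date does not start the clock under the stated rule.
5 years from 2017-09-20 is 2022-09-20.
The defendant's absence from the jurisdiction from 2019-01-30 to 2019-07-02 tolled the period for 153 days, extending the deadline to 2023-02-20.
The period was tolled for 79 days by the plaintiff's legal incapacity (2021-10-26 to 2022-01-13), pushing the deadline to 2023-05-10.
Nakamura filed on 2023-05-18, after the 2023-05-10 deadline, so the action is time-barred.

TIME-BARRED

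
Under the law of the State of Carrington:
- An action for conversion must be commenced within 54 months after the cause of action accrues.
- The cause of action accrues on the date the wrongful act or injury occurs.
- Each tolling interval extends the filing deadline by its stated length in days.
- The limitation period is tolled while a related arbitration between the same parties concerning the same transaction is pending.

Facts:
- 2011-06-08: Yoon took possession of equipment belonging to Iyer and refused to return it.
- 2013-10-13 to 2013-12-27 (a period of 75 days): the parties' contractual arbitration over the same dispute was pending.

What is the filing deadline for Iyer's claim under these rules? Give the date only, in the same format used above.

The limitation period began to run on 2011-06-08.
The untolled deadline — 54 months after 2011-06-08 — is 2015-12-08.
The period was tolled for 75 days by the pending related arbitration (2013-10-13 to 2013-12-27), pushing the deadline to 2016-02-21.

2016-02-21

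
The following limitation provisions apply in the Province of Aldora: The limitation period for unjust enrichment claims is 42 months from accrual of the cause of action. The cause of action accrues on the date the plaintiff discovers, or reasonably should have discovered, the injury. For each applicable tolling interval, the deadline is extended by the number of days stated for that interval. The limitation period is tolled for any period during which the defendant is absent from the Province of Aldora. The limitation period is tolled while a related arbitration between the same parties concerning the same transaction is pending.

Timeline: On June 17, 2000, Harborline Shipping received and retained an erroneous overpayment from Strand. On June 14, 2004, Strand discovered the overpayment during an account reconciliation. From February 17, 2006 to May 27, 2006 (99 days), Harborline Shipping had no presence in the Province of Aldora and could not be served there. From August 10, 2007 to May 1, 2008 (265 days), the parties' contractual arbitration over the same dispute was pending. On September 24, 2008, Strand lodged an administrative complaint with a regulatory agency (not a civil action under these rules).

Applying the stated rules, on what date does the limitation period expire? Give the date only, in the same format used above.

The claim did not accrue until Strand discovered the injury on June 14, 2004; the June 17, 2000 act date does not start the clock under the stated rule.
42 months from June 14, 2004 is December 14, 2007.
The defendant's absence from the jurisdiction from February 17, 2006 to May 27, 2006 tolled the period for 99 days, extending the deadline to March 22, 2008.
The pending related arbitration from August 10, 2007 to May 1, 2008 tolled the period for 265 days, extending the deadline to December 12, 2008.
None of the other events listed affects the running of the period under the stated rules.

December 12, 2008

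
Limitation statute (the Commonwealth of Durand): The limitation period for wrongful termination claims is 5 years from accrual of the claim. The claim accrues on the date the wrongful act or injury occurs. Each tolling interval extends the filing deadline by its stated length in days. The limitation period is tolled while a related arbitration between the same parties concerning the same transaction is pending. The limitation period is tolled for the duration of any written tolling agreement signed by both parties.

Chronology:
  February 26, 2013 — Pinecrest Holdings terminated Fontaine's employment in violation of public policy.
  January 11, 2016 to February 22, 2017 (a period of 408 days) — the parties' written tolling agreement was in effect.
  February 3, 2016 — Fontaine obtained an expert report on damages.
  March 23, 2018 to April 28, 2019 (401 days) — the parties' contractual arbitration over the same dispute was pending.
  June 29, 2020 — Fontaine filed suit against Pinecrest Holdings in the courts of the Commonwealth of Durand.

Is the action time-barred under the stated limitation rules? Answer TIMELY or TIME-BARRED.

TIME-BARRED

The claim accrued on February 26, 2013, the date of the act.
The untolled deadline — 5 years after February 26, 2013 — is February 26, 2018.
The written tolling agreement from January 11, 2016 to February 22, 2017 tolled the period for 408 days, extending the deadline to April 10, 2019.
The pending related arbitration from March 23, 2018 to April 28, 2019 tolled the period for 401 days, extending the deadline to May 15, 2020.
None of the other events listed affects the running of the period under the stated rules.
The June 29, 2020 filing falls after the May 15, 2020 deadline; the claim is time-barred.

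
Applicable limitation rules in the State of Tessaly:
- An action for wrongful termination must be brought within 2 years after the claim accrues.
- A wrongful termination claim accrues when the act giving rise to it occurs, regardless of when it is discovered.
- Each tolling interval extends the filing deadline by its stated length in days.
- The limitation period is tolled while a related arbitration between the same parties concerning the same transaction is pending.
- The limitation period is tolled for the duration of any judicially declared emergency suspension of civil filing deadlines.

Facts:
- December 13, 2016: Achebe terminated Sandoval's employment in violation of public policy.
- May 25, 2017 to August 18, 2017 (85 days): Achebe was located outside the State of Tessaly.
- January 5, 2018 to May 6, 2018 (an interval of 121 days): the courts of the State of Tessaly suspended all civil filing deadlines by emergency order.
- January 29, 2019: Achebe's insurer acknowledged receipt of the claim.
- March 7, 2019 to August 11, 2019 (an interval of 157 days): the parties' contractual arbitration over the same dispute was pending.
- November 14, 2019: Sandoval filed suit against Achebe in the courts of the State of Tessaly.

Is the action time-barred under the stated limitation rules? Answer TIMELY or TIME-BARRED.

TIME-BARRED

The limitation period began to run on December 13, 2016.
The untolled deadline — 2 years after December 13, 2016 — is December 13, 2018.
Because the emergency suspension of filing deadlines ran from January 5, 2018 to May 6, 2018, the deadline is extended by 121 days to April 13, 2019.
Because the pending related arbitration ran from March 7, 2019 to August 11, 2019, the deadline is extended by 157 days to September 17, 2019.
The defendant's absence from the jurisdiction from May 25, 2017 to August 18, 2017 does not toll the period, because no stated rule makes the defendant's absence a tolling event.
None of the other events listed affects the running of the period under the stated rules.
The November 14, 2019 filing falls after the September 17, 2019 deadline; the claim is time-barred.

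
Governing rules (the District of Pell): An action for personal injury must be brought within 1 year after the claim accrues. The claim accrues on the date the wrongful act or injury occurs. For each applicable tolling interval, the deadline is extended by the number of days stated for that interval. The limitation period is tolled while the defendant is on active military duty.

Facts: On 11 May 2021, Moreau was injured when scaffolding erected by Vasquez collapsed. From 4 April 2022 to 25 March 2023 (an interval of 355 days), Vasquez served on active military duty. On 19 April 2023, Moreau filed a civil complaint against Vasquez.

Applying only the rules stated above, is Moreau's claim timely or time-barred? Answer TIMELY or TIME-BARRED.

The limitation period began to run on 11 May 2021.
Adding the 1 year base period to 11 May 2021 gives a deadline of 11 May 2022, before any tolling.
Because the defendant's active military service ran from 4 April 2022 to 25 March 2023, the deadline is extended by 355 days to 1 May 2023.
Moreau filed on 19 April 2023, before the 1 May 2023 deadline, so the action is timely.

TIMELY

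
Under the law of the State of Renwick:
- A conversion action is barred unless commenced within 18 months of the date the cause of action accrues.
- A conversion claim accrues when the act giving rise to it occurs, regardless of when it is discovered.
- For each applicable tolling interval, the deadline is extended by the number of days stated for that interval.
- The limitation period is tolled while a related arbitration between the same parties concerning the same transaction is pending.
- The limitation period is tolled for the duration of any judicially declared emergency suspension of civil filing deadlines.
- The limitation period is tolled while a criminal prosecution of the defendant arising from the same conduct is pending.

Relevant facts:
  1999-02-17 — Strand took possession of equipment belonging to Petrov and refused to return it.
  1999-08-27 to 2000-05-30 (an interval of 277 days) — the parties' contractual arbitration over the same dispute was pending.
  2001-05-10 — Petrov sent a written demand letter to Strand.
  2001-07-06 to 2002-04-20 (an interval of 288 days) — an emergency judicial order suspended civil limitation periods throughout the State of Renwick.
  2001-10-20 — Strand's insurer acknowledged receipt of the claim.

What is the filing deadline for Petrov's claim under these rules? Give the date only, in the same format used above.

2001-05-21

The cause of action accrued on 1999-02-17, the date of the act.
18 months from 1999-02-17 is 2000-08-17.
The period was tolled for 277 days by the pending related arbitration (1999-08-27 to 2000-05-30), pushing the deadline to 2001-05-21.
By the time the emergency suspension of filing deadlines began on 2001-07-06, the limitation period had already expired on 2001-05-21; that interval cannot revive it.
None of the other events listed affects the running of the period under the stated rules.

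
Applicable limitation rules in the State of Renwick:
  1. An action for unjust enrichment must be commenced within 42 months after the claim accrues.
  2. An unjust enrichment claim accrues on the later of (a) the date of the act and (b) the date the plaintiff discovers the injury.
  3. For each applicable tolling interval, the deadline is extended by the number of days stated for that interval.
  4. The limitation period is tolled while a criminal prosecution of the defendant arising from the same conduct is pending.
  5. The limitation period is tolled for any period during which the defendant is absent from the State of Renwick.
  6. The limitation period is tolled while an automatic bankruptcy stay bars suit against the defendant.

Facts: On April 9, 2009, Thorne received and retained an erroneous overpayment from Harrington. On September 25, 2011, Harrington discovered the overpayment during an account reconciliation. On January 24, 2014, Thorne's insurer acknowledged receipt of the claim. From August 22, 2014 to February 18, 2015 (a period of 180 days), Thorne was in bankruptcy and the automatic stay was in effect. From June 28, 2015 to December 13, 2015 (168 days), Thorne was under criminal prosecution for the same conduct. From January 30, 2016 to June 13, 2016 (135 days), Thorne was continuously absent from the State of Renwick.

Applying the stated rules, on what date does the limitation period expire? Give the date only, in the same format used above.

Because discovery on September 25, 2011 post-dates the April 9, 2009 act, accrual under the later-of rule falls on September 25, 2011.
The untolled deadline — 42 months after September 25, 2011 — is March 25, 2015.
The automatic bankruptcy stay from August 22, 2014 to February 18, 2015 tolled the period for 180 days, extending the deadline to September 21, 2015.
Because the pending criminal prosecution ran from June 28, 2015 to December 13, 2015, the deadline is extended by 168 days to March 7, 2016.
Because the defendant's absence from the jurisdiction ran from January 30, 2016 to June 13, 2016, the deadline is extended by 135 days to July 20, 2016.
The other events in the timeline have no effect on the limitation period under the stated rules.

July 20, 2016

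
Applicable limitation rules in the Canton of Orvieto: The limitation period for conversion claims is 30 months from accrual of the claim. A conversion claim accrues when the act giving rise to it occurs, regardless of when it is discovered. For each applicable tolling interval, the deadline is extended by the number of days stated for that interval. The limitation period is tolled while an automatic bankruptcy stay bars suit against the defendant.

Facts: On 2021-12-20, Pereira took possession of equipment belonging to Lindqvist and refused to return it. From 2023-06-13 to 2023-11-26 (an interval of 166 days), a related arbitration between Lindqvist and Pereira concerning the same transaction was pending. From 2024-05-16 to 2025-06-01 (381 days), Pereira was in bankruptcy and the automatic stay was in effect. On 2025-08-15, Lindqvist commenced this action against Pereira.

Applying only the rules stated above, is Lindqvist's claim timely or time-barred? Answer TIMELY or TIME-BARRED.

The claim accrued on 2021-12-20, when the wrongful act occurred.
The untolled deadline — 30 months after 2021-12-20 — is 2024-06-20.
Because the automatic bankruptcy stay ran from 2024-05-16 to 2025-06-01, the deadline is extended by 381 days to 2025-07-06.
Although a pending arbitration ran from 2023-06-13 to 2023-11-26, the stated rules do not make that a tolling event, so it is disregarded.
Lindqvist filed on 2025-08-15, after the 2025-07-06 deadline, so the action is time-barred.

TIME-BARRED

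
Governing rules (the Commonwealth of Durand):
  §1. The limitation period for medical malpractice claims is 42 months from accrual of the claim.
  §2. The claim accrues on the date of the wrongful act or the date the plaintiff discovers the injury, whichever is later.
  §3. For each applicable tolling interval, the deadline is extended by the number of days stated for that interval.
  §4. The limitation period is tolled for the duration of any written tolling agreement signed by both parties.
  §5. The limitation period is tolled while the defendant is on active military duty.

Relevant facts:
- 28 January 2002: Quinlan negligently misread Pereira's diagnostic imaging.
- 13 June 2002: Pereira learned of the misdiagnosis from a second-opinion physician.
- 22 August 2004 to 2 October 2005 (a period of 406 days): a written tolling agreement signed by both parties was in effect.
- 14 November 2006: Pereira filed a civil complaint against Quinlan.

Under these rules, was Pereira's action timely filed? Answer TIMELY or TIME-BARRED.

TIMELY

Because discovery on 13 June 2002 post-dates the 28 January 2002 act, accrual under the later-of rule falls on 13 June 2002.
Adding the 42 months base period to 13 June 2002 gives a deadline of 13 December 2005, before any tolling.
Because the written tolling agreement ran from 22 August 2004 to 2 October 2005, the deadline is extended by 406 days to 23 January 2007.
The 14 November 2006 filing precedes the 23 January 2007 deadline; the claim is timely.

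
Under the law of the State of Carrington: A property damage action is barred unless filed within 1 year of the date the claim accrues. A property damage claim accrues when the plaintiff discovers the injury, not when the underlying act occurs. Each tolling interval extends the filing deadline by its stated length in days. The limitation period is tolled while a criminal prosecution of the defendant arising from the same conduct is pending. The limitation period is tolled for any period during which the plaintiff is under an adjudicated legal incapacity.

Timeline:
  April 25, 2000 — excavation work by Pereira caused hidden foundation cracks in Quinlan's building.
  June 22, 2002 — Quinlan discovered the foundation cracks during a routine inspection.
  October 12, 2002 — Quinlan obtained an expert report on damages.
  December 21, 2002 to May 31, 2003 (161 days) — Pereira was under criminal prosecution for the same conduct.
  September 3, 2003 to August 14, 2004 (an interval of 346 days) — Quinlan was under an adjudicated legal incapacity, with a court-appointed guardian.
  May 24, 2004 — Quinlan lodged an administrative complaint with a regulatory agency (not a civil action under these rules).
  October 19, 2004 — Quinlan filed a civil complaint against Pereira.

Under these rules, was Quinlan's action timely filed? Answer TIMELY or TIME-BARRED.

TIMELY

The claim did not accrue until Quinlan discovered the injury on June 22, 2002; the April 25, 2000 act date does not start the clock under the stated rule.
1 year from June 22, 2002 is June 22, 2003.
Because the pending criminal prosecution ran from December 21, 2002 to May 31, 2003, the deadline is extended by 161 days to November 30, 2003.
The period was tolled for 346 days by the plaintiff's legal incapacity (September 3, 2003 to August 14, 2004), pushing the deadline to November 10, 2004.
The other events in the timeline have no effect on the limitation period under the stated rules.
Filing on October 19, 2004 beat the November 10, 2004 deadline — the action is timely.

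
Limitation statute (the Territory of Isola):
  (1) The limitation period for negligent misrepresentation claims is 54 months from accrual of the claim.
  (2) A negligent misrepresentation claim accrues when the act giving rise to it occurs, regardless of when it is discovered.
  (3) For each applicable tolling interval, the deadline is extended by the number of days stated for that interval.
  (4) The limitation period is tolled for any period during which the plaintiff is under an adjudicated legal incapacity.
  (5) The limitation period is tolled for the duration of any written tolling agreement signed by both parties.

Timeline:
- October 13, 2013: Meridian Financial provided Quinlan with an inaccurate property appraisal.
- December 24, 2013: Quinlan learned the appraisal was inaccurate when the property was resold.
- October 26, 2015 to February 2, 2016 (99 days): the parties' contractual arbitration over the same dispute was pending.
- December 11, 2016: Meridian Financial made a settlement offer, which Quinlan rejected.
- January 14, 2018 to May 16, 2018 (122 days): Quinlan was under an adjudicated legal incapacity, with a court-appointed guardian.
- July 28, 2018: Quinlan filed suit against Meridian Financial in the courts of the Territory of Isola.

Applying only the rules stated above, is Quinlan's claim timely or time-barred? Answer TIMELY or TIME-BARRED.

Accrual is governed by the date of the act, so the period began to run on October 13, 2013; the later discovery on December 24, 2013 is irrelevant under the stated rule.
Adding the 54 months base period to October 13, 2013 gives a deadline of April 13, 2018, before any tolling.
The period was tolled for 122 days by the plaintiff's legal incapacity (January 14, 2018 to May 16, 2018), pushing the deadline to August 13, 2018.
The pending related arbitration from October 26, 2015 to February 2, 2016 does not toll the period, because no stated rule makes a pending arbitration a tolling event.
Nothing else in the chronology tolls or restarts the period.
Filing on July 28, 2018 beat the August 13, 2018 deadline — the action is timely.

TIMELY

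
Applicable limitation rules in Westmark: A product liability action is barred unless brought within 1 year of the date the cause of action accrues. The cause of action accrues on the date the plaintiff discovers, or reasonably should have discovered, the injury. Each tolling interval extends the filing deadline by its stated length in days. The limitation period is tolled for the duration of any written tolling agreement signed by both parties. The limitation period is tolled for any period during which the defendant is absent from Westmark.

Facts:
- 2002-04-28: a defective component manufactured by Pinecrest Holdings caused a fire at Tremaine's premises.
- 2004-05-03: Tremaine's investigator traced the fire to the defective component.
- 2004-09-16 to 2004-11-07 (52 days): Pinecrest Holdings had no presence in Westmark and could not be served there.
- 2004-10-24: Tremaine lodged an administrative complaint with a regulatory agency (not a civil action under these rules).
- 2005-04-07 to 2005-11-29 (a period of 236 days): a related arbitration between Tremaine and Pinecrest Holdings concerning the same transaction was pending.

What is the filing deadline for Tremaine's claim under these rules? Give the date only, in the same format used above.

2005-06-24

Under the discovery rule, the claim accrued on 2004-05-03, when Tremaine discovered the injury — not on the 2002-04-28 date of the underlying act.
The untolled deadline — 1 year after 2004-05-03 — is 2005-05-03.
Because the defendant's absence from the jurisdiction ran from 2004-09-16 to 2004-11-07, the deadline is extended by 52 days to 2005-06-24.
The pending related arbitration from 2005-04-07 to 2005-11-29 does not toll the period, because no stated rule makes a pending arbitration a tolling event.
The other events in the timeline have no effect on the limitation period under the stated rules.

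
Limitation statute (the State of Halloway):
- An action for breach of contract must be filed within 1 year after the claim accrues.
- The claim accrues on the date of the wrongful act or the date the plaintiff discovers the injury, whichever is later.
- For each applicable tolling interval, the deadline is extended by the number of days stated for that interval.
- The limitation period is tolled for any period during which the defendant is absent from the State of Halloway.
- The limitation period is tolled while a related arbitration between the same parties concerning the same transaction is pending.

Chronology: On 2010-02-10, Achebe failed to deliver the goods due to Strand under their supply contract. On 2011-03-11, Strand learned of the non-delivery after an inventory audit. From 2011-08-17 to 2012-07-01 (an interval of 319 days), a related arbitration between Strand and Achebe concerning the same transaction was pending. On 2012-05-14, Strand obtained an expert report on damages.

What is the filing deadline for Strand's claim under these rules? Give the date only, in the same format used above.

2013-01-24

The claim accrued on 2011-03-11 — the later of the 2010-02-10 act and the 2011-03-11 discovery.
The untolled deadline — 1 year after 2011-03-11 — is 2012-03-11.
The period was tolled for 319 days by the pending related arbitration (2011-08-17 to 2012-07-01), pushing the deadline to 2013-01-24.
Nothing else in the chronology tolls or restarts the period.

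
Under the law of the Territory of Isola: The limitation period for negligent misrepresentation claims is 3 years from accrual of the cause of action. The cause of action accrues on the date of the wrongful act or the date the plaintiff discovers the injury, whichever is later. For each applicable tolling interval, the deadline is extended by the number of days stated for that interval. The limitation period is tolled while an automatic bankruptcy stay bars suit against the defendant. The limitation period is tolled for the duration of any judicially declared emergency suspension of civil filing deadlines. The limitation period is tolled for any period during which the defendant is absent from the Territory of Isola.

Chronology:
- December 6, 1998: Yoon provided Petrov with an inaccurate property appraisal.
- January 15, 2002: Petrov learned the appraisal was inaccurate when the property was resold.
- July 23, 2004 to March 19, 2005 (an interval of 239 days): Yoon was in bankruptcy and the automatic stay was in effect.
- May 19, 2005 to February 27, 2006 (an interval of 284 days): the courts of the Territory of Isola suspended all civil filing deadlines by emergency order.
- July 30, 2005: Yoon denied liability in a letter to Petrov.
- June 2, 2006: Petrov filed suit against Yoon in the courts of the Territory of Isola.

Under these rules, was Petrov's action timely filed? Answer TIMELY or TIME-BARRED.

TIMELY

The claim accrued on January 15, 2002 — the later of the December 6, 1998 act and the January 15, 2002 discovery.
Adding the 3 years base period to January 15, 2002 gives a deadline of January 15, 2005, before any tolling.
The automatic bankruptcy stay from July 23, 2004 to March 19, 2005 tolled the period for 239 days, extending the deadline to September 11, 2005.
Because the emergency suspension of filing deadlines ran from May 19, 2005 to February 27, 2006, the deadline is extended by 284 days to June 22, 2006.
The other events in the timeline have no effect on the limitation period under the stated rules.
The June 2, 2006 filing precedes the June 22, 2006 deadline; the claim is timely.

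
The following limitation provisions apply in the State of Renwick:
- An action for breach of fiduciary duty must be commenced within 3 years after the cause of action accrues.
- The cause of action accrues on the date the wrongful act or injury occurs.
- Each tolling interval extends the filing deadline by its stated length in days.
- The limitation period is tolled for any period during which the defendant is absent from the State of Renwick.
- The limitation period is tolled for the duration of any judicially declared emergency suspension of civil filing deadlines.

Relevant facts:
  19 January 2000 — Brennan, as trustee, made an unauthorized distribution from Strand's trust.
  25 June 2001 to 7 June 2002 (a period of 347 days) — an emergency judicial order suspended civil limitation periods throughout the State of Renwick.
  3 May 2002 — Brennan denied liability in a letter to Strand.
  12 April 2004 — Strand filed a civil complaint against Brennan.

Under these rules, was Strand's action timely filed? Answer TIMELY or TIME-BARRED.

The claim accrued on 19 January 2000, when the wrongful act occurred.
The untolled deadline — 3 years after 19 January 2000 — is 19 January 2003.
Because the emergency suspension of filing deadlines ran from 25 June 2001 to 7 June 2002, the deadline is extended by 347 days to 1 January 2004.
The other events in the timeline have no effect on the limitation period under the stated rules.
The 12 April 2004 filing falls after the 1 January 2004 deadline; the claim is time-barred.

TIME-BARRED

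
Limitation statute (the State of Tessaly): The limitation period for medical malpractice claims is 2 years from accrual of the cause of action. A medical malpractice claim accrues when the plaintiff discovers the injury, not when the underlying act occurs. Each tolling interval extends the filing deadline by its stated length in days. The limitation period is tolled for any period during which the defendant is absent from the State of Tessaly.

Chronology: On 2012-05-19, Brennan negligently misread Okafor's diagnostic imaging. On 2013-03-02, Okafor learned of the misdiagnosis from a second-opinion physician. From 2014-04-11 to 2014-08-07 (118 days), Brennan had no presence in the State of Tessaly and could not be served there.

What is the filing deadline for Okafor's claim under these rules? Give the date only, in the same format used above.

The claim did not accrue until Okafor discovered the injury on 2013-03-02; the 2012-05-19 act date does not start the clock under the stated rule.
The untolled deadline — 2 years after 2013-03-02 — is 2015-03-02.
The period was tolled for 118 days by the defendant's absence from the jurisdiction (2014-04-11 to 2014-08-07), pushing the deadline to 2015-06-28.

2015-06-28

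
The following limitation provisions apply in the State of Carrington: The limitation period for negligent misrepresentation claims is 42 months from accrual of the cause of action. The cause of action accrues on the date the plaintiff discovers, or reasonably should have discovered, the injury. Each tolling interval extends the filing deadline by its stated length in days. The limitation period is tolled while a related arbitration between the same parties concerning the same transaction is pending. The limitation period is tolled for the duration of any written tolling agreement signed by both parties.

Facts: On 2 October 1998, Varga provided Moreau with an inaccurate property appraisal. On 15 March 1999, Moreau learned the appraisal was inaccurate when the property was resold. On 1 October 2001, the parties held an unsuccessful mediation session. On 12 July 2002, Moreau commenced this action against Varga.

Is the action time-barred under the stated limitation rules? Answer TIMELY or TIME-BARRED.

The claim did not accrue until Moreau discovered the injury on 15 March 1999; the 2 October 1998 act date does not start the clock under the stated rule.
Adding the 42 months base period to 15 March 1999 gives a deadline of 15 September 2002, before any tolling.
None of the other events listed affects the running of the period under the stated rules.
Moreau filed on 12 July 2002, before the 15 September 2002 deadline, so the action is timely.

TIMELY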